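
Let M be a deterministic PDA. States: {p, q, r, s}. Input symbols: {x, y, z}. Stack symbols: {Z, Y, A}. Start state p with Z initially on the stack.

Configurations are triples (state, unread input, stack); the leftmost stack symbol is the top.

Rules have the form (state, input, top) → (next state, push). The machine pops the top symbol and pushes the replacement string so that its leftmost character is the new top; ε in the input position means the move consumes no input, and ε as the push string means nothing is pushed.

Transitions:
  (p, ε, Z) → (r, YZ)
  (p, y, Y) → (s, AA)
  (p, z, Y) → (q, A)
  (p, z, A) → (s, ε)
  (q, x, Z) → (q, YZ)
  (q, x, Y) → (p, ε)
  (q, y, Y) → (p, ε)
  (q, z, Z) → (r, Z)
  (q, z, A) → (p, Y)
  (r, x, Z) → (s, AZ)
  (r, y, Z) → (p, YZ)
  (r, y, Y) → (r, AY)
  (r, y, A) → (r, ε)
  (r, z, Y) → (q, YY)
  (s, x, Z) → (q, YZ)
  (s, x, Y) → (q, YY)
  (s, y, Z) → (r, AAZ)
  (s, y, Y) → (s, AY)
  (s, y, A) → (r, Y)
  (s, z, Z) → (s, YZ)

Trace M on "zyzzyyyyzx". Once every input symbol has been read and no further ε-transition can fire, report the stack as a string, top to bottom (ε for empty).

YAZ

(p, zyzzyyyyzx, Z) ⊢ (r, zyzzyyyyzx, YZ) ⊢ (q, yzzyyyyzx, YYZ) ⊢ (p, zzyyyyzx, YZ) ⊢ (q, zyyyyzx, AZ) ⊢ (p, yyyyzx, YZ) ⊢ (s, yyyzx, AAZ) ⊢ (r, yyzx, YAZ) ⊢ (r, yzx, AYAZ) ⊢ (r, zx, YAZ) ⊢ (q, x, YYAZ) ⊢ (p, ε, YAZ)
All input consumed in state p with stack YAZ.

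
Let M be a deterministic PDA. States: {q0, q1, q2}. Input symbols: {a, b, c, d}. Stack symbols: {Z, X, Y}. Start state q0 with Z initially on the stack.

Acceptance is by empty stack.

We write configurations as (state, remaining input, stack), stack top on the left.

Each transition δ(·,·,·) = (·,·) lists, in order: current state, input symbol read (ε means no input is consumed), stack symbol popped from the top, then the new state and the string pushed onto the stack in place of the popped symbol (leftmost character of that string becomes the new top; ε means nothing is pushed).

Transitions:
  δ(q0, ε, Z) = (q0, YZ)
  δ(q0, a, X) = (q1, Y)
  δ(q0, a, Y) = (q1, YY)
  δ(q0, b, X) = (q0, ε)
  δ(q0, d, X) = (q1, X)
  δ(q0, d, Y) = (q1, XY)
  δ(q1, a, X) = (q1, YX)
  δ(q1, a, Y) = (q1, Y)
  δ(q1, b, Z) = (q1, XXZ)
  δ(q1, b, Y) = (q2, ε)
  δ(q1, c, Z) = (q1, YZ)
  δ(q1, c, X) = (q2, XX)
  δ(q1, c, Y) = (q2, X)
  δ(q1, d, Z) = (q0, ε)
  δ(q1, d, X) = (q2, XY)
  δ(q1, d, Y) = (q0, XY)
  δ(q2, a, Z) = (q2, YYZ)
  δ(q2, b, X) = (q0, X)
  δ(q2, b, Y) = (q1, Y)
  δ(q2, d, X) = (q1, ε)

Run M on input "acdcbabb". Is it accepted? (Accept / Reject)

Reject

(q0, acdcbabb, Z)
  ε-move, top Z: go to q0, push YZ → (q0, acdcbabb, YZ)
  read a, top Y: go to q1, push YY → (q1, cdcbabb, YYZ)
  read c, top Y: go to q2, push X → (q2, dcbabb, XYZ)
  read d, top X: go to q1, push ε → (q1, cbabb, YZ)
  read c, top Y: go to q2, push X → (q2, babb, XZ)
  read b, top X: go to q0, push X → (q0, abb, XZ)
  read a, top X: go to q1, push Y → (q1, bb, YZ)
  read b, top Y: go to q2, push ε → (q2, b, Z)
No transition applies at (q2, b, Z); input not fully consumed.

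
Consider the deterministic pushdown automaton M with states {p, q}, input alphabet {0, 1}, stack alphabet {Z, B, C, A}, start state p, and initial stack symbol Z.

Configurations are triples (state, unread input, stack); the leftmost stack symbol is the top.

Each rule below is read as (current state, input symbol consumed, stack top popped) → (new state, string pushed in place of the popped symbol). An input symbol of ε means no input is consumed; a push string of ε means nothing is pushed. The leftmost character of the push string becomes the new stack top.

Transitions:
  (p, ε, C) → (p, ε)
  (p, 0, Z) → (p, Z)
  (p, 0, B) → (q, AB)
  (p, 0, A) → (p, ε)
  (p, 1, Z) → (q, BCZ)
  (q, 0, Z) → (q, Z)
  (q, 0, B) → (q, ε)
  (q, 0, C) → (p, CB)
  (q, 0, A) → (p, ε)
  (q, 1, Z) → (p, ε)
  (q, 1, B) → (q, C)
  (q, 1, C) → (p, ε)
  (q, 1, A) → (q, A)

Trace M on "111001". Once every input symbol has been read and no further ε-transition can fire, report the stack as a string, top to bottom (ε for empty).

BCZ

(p, 111001, Z)
  read 1, top Z: go to q, push BCZ → (q, 11001, BCZ)
  read 1, top B: go to q, push C → (q, 1001, CCZ)
  read 1, top C: go to p, push ε → (p, 001, CZ)
  ε-move, top C: go to p, push ε → (p, 001, Z)
  read 0, top Z: go to p, push Z → (p, 01, Z)
  read 0, top Z: go to p, push Z → (p, 1, Z)
  read 1, top Z: go to q, push BCZ → (q, ε, BCZ)
All input consumed in state q with stack BCZ.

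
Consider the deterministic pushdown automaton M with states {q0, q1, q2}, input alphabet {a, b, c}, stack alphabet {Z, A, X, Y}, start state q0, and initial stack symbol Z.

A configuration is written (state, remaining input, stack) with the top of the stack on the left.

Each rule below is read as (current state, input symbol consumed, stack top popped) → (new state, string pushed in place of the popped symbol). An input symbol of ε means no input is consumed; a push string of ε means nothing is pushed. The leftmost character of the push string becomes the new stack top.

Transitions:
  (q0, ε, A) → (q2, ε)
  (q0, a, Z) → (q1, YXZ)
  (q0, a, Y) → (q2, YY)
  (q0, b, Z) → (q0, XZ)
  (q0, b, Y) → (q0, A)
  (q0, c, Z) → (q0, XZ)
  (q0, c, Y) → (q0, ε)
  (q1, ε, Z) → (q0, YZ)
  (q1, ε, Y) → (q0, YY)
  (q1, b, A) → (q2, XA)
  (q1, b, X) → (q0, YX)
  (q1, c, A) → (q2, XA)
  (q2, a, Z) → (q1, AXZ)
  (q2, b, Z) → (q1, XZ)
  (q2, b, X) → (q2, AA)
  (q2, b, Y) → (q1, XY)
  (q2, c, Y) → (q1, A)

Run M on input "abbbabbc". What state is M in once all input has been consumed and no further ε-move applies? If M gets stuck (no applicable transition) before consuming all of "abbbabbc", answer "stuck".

(q0, abbbabbc, Z)
  read a, top Z: go to q1, push YXZ → (q1, bbbabbc, YXZ)
  ε-move, top Y: go to q0, push YY → (q0, bbbabbc, YYXZ)
  read b, top Y: go to q0, push A → (q0, bbabbc, AYXZ)
  ε-move, top A: go to q2, push ε → (q2, bbabbc, YXZ)
  read b, top Y: go to q1, push XY → (q1, babbc, XYXZ)
  read b, top X: go to q0, push YX → (q0, abbc, YXYXZ)
  read a, top Y: go to q2, push YY → (q2, bbc, YYXYXZ)
  read b, top Y: go to q1, push XY → (q1, bc, XYYXYXZ)
  read b, top X: go to q0, push YX → (q0, c, YXYYXYXZ)
  read c, top Y: go to q0, push ε → (q0, ε, XYYXYXZ)
All input consumed; M is in state q0.

q0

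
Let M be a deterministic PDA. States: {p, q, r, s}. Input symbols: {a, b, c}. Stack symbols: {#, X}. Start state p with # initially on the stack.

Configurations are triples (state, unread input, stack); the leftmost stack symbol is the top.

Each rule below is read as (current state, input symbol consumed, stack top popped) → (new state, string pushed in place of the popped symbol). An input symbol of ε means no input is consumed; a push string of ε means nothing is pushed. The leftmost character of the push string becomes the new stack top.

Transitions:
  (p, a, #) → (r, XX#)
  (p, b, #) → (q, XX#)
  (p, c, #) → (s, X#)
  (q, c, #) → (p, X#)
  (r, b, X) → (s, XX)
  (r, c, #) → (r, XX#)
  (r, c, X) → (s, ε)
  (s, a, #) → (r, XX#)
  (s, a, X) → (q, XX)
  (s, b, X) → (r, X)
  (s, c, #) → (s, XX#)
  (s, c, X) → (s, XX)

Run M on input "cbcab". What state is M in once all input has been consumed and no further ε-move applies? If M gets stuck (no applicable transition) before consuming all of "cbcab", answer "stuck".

s

(p, cbcab, #)
  read c, top #: go to s, push X# → (s, bcab, X#)
  read b, top X: go to r, push X → (r, cab, X#)
  read c, top X: go to s, push ε → (s, ab, #)
  read a, top #: go to r, push XX# → (r, b, XX#)
  read b, top X: go to s, push XX → (s, ε, XXX#)
All input consumed; M is in state s.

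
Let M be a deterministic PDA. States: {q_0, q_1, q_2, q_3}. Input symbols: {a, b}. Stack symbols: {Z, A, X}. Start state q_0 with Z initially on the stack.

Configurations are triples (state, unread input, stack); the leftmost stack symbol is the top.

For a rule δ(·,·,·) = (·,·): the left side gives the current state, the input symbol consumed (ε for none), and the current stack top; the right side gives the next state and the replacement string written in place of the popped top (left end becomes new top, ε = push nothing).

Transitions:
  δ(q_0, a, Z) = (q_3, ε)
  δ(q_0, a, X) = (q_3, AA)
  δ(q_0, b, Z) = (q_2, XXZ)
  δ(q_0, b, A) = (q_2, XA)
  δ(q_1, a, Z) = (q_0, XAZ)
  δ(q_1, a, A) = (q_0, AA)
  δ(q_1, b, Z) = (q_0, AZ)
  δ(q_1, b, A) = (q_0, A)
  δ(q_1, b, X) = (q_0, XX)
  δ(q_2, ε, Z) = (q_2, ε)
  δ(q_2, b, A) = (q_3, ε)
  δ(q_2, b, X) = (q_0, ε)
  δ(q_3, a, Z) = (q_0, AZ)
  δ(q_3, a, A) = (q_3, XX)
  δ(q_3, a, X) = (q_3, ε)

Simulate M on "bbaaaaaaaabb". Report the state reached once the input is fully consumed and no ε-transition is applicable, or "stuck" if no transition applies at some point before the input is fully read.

q_0

(q_0, bbaaaaaaaabb, Z) ⊢ (q_2, baaaaaaaabb, XXZ) ⊢ (q_0, aaaaaaaabb, XZ) ⊢ (q_3, aaaaaaabb, AAZ) ⊢ (q_3, aaaaaabb, XXAZ) ⊢ (q_3, aaaaabb, XAZ) ⊢ (q_3, aaaabb, AZ) ⊢ (q_3, aaabb, XXZ) ⊢ (q_3, aabb, XZ) ⊢ (q_3, abb, Z) ⊢ (q_0, bb, AZ) ⊢ (q_2, b, XAZ) ⊢ (q_0, ε, AZ)
All input consumed; M is in state q_0.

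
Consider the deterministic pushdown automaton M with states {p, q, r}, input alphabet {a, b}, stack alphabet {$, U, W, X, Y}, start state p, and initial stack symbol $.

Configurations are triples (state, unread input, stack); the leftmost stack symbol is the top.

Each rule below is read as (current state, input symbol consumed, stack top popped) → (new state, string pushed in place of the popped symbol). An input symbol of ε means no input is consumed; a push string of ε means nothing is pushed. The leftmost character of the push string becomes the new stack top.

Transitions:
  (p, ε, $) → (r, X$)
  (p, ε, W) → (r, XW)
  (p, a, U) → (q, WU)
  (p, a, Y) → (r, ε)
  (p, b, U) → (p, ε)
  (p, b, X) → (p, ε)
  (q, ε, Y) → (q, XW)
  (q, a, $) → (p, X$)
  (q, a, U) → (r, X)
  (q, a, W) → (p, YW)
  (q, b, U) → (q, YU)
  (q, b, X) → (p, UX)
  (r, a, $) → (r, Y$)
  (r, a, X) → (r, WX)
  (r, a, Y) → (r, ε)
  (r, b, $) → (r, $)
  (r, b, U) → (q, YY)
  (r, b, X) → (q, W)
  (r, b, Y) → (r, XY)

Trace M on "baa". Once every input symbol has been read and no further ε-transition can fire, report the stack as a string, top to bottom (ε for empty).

W$

(p, baa, $) ⊢ (r, baa, X$) ⊢ (q, aa, W$) ⊢ (p, a, YW$) ⊢ (r, ε, W$)
All input consumed in state r with stack W$.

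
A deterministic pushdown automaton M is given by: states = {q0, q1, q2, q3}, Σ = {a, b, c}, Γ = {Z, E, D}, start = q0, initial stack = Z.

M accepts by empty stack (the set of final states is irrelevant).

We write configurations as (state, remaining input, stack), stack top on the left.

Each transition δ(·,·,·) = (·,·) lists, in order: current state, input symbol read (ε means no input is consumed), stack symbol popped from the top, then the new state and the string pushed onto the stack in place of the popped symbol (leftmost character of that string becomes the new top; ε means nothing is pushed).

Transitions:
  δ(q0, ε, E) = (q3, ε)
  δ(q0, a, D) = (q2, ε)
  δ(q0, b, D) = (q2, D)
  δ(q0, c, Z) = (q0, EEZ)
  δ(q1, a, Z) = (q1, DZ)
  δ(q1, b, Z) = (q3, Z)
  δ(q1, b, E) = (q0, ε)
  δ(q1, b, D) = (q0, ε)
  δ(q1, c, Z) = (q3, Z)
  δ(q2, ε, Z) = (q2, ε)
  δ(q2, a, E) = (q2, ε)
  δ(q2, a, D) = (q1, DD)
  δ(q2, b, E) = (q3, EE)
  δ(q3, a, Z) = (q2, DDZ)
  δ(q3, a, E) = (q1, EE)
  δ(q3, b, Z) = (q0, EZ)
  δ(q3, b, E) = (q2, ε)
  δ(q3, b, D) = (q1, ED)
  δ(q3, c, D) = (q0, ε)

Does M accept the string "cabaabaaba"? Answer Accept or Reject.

(q0, cabaabaaba, Z)
  read c, top Z: go to q0, push EEZ → (q0, abaabaaba, EEZ)
  ε-move, top E: go to q3, push ε → (q3, abaabaaba, EZ)
  read a, top E: go to q1, push EE → (q1, baabaaba, EEZ)
  read b, top E: go to q0, push ε → (q0, aabaaba, EZ)
  ε-move, top E: go to q3, push ε → (q3, aabaaba, Z)
  read a, top Z: go to q2, push DDZ → (q2, abaaba, DDZ)
  read a, top D: go to q1, push DD → (q1, baaba, DDDZ)
  read b, top D: go to q0, push ε → (q0, aaba, DDZ)
  read a, top D: go to q2, push ε → (q2, aba, DZ)
  read a, top D: go to q1, push DD → (q1, ba, DDZ)
  read b, top D: go to q0, push ε → (q0, a, DZ)
  read a, top D: go to q2, push ε → (q2, ε, Z)
  ε-move, top Z: go to q2, push ε → (q2, ε, ε)
All input consumed and the stack is empty.

Accept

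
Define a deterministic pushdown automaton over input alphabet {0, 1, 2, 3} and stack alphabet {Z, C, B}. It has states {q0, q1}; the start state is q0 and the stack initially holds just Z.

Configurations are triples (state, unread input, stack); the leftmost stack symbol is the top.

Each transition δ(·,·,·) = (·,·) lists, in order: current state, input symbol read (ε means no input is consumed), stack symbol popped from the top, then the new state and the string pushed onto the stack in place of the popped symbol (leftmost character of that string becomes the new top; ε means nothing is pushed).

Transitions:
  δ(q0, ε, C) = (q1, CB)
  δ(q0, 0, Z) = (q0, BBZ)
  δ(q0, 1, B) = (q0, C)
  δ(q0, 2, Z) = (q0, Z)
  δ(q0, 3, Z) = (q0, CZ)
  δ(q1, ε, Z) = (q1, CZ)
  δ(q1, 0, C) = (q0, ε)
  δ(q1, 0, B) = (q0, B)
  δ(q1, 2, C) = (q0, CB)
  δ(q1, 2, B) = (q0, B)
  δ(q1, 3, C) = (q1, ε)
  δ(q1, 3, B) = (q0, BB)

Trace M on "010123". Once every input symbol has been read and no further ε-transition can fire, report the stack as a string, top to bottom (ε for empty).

BBBBZ

(q0, 010123, Z) ⊢ (q0, 10123, BBZ) ⊢ (q0, 0123, CBZ) ⊢ (q1, 0123, CBBZ) ⊢ (q0, 123, BBZ) ⊢ (q0, 23, CBZ) ⊢ (q1, 23, CBBZ) ⊢ (q0, 3, CBBBZ) ⊢ (q1, 3, CBBBBZ) ⊢ (q1, ε, BBBBZ)
All input consumed in state q1 with stack BBBBZ.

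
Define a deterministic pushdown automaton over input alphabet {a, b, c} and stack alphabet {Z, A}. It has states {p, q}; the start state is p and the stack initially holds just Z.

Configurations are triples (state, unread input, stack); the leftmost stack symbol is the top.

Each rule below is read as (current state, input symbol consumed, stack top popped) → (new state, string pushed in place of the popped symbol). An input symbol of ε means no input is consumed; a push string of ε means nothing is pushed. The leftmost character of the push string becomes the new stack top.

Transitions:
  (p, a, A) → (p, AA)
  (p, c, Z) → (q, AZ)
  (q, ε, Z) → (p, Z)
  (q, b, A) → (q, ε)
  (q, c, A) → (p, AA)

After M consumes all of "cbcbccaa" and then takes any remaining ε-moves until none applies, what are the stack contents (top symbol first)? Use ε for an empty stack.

AAAAZ

(p, cbcbccaa, Z)
  read c, top Z: go to q, push AZ → (q, bcbccaa, AZ)
  read b, top A: go to q, push ε → (q, cbccaa, Z)
  ε-move, top Z: go to p, push Z → (p, cbccaa, Z)
  read c, top Z: go to q, push AZ → (q, bccaa, AZ)
  read b, top A: go to q, push ε → (q, ccaa, Z)
  ε-move, top Z: go to p, push Z → (p, ccaa, Z)
  read c, top Z: go to q, push AZ → (q, caa, AZ)
  read c, top A: go to p, push AA → (p, aa, AAZ)
  read a, top A: go to p, push AA → (p, a, AAAZ)
  read a, top A: go to p, push AA → (p, ε, AAAAZ)
All input consumed in state p with stack AAAAZ.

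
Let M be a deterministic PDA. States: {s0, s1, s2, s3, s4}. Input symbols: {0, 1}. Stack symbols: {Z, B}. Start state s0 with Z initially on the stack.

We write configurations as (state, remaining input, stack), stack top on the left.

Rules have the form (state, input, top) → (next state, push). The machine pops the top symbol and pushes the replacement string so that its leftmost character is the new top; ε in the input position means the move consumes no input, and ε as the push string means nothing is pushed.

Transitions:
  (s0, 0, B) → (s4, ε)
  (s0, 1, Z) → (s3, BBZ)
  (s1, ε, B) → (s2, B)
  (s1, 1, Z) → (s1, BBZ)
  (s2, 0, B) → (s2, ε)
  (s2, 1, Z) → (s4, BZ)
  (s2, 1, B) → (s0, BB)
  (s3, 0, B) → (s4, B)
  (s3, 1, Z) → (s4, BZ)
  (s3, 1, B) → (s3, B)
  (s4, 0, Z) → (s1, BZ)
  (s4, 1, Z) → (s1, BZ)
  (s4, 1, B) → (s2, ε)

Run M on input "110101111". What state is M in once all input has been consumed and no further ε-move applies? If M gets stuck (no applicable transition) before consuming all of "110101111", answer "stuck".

s2

(s0, 110101111, Z)
  read 1, top Z: go to s3, push BBZ → (s3, 10101111, BBZ)
  read 1, top B: go to s3, push B → (s3, 0101111, BBZ)
  read 0, top B: go to s4, push B → (s4, 101111, BBZ)
  read 1, top B: go to s2, push ε → (s2, 01111, BZ)
  read 0, top B: go to s2, push ε → (s2, 1111, Z)
  read 1, top Z: go to s4, push BZ → (s4, 111, BZ)
  read 1, top B: go to s2, push ε → (s2, 11, Z)
  read 1, top Z: go to s4, push BZ → (s4, 1, BZ)
  read 1, top B: go to s2, push ε → (s2, ε, Z)
All input consumed; M is in state s2.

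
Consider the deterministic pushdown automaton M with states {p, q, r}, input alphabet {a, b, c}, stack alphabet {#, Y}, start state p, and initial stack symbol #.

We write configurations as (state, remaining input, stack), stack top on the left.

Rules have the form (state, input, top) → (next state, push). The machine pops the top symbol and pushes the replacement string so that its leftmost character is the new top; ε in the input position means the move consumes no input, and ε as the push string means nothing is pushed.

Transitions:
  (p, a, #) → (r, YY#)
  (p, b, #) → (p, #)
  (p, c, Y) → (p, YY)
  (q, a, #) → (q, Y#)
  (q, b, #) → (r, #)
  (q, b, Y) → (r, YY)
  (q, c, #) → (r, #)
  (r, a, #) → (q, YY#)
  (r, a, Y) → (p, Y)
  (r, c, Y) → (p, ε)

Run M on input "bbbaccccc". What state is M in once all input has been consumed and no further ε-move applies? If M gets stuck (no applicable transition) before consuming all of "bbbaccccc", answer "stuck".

p

(p, bbbaccccc, #)
  read b, top #: go to p, push # → (p, bbaccccc, #)
  read b, top #: go to p, push # → (p, baccccc, #)
  read b, top #: go to p, push # → (p, accccc, #)
  read a, top #: go to r, push YY# → (r, ccccc, YY#)
  read c, top Y: go to p, push ε → (p, cccc, Y#)
  read c, top Y: go to p, push YY → (p, ccc, YY#)
  read c, top Y: go to p, push YY → (p, cc, YYY#)
  read c, top Y: go to p, push YY → (p, c, YYYY#)
  read c, top Y: go to p, push YY → (p, ε, YYYYY#)
All input consumed; M is in state p.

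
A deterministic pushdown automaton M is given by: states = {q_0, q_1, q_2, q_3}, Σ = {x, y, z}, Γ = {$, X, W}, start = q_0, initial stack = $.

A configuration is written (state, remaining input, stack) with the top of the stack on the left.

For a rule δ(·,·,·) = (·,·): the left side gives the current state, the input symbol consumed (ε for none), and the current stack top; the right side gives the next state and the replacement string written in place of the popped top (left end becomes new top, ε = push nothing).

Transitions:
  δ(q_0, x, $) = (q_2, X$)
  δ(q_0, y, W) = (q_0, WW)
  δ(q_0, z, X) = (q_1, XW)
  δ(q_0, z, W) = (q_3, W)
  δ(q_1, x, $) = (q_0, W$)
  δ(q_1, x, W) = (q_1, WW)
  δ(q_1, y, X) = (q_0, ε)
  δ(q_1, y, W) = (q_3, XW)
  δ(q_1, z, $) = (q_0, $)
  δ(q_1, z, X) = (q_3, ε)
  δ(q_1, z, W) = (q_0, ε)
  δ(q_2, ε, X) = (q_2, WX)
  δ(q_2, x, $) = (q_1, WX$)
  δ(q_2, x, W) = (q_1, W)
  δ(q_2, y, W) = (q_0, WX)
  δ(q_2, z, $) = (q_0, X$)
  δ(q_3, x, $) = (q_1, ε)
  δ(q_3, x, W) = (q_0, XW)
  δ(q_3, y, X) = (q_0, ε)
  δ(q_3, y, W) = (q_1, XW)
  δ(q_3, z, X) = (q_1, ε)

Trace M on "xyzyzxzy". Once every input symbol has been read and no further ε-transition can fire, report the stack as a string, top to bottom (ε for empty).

(q_0, xyzyzxzy, $)
  read x, top $: go to q_2, push X$ → (q_2, yzyzxzy, X$)
  ε-move, top X: go to q_2, push WX → (q_2, yzyzxzy, WX$)
  read y, top W: go to q_0, push WX → (q_0, zyzxzy, WXX$)
  read z, top W: go to q_3, push W → (q_3, yzxzy, WXX$)
  read y, top W: go to q_1, push XW → (q_1, zxzy, XWXX$)
  read z, top X: go to q_3, push ε → (q_3, xzy, WXX$)
  read x, top W: go to q_0, push XW → (q_0, zy, XWXX$)
  read z, top X: go to q_1, push XW → (q_1, y, XWWXX$)
  read y, top X: go to q_0, push ε → (q_0, ε, WWXX$)
All input consumed in state q_0 with stack WWXX$.

WWXX$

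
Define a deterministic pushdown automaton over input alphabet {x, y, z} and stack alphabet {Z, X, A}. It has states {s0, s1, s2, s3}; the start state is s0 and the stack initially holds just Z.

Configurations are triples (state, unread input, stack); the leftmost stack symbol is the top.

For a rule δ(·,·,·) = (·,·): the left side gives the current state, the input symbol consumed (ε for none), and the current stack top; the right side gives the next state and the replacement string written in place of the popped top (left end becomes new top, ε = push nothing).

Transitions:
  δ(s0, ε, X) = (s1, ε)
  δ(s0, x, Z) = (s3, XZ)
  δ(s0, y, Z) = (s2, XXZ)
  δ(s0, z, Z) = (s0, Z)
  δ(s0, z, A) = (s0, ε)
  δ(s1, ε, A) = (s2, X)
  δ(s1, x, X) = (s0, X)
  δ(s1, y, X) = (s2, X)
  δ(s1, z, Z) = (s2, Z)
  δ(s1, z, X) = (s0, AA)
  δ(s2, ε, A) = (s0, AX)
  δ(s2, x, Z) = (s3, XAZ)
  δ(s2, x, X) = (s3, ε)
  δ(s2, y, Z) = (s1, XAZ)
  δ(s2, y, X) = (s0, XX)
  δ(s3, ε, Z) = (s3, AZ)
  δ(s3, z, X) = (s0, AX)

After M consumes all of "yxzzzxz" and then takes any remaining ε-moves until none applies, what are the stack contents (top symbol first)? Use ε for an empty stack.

AXAZ

(s0, yxzzzxz, Z)
  read y, top Z: go to s2, push XXZ → (s2, xzzzxz, XXZ)
  read x, top X: go to s3, push ε → (s3, zzzxz, XZ)
  read z, top X: go to s0, push AX → (s0, zzxz, AXZ)
  read z, top A: go to s0, push ε → (s0, zxz, XZ)
  ε-move, top X: go to s1, push ε → (s1, zxz, Z)
  read z, top Z: go to s2, push Z → (s2, xz, Z)
  read x, top Z: go to s3, push XAZ → (s3, z, XAZ)
  read z, top X: go to s0, push AX → (s0, ε, AXAZ)
All input consumed in state s0 with stack AXAZ.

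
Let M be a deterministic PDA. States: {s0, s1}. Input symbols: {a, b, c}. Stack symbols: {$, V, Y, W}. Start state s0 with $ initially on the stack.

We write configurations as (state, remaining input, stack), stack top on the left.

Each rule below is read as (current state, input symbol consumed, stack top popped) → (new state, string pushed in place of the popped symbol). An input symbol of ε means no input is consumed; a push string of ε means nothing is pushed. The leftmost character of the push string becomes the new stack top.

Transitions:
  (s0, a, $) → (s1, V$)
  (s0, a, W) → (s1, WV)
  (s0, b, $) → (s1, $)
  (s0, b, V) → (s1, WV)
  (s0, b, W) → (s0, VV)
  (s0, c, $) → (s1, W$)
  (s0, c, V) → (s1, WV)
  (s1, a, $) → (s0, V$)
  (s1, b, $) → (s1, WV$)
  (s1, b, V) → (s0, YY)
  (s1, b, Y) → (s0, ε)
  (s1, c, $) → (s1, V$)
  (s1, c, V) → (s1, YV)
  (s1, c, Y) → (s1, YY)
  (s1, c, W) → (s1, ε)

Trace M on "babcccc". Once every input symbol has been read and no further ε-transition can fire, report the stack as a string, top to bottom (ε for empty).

YYYV$

(s0, babcccc, $) ⊢ (s1, abcccc, $) ⊢ (s0, bcccc, V$) ⊢ (s1, cccc, WV$) ⊢ (s1, ccc, V$) ⊢ (s1, cc, YV$) ⊢ (s1, c, YYV$) ⊢ (s1, ε, YYYV$)
All input consumed in state s1 with stack YYYV$.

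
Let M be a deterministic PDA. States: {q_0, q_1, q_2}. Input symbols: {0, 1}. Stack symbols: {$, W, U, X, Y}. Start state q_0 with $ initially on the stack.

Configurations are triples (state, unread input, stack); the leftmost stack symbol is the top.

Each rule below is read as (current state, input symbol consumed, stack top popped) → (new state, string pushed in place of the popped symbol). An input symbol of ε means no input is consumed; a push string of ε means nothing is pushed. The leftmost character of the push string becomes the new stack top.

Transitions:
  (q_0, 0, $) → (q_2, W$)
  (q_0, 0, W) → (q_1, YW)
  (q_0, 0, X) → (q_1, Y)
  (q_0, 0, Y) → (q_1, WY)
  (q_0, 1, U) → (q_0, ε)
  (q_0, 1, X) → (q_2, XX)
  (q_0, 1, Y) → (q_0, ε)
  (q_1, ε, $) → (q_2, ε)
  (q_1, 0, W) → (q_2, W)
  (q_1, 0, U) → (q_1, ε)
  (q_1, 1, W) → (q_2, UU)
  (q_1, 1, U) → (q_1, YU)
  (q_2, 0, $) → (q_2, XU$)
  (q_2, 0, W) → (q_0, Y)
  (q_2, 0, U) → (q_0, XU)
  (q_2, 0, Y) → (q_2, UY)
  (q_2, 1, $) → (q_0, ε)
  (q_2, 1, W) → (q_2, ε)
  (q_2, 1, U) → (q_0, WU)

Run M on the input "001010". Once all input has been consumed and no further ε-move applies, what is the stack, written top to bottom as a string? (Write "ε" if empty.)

XU$

(q_0, 001010, $)
  read 0, top $: go to q_2, push W$ → (q_2, 01010, W$)
  read 0, top W: go to q_0, push Y → (q_0, 1010, Y$)
  read 1, top Y: go to q_0, push ε → (q_0, 010, $)
  read 0, top $: go to q_2, push W$ → (q_2, 10, W$)
  read 1, top W: go to q_2, push ε → (q_2, 0, $)
  read 0, top $: go to q_2, push XU$ → (q_2, ε, XU$)
All input consumed in state q_2 with stack XU$.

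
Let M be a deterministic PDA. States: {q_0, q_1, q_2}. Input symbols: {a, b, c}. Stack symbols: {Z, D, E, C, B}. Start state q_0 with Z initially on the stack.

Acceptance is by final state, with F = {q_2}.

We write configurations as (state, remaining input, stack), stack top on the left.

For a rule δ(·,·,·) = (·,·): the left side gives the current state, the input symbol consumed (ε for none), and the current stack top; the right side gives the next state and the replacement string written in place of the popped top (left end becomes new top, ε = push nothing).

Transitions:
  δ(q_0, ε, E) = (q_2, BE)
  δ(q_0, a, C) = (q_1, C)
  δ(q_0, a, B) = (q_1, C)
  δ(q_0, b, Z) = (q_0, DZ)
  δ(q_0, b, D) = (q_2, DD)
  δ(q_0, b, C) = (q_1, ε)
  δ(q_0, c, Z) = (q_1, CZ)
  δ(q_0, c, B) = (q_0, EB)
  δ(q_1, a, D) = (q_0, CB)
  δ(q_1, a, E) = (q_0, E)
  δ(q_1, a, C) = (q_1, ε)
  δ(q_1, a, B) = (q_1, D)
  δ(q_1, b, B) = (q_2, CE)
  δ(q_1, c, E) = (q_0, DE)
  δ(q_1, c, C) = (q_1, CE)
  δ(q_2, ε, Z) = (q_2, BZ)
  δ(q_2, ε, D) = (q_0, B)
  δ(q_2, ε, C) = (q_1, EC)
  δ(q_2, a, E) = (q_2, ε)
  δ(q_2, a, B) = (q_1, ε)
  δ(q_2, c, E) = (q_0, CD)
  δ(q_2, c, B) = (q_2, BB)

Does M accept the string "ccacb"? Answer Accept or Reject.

Accept

(q_0, ccacb, Z)
  read c, top Z: go to q_1, push CZ → (q_1, cacb, CZ)
  read c, top C: go to q_1, push CE → (q_1, acb, CEZ)
  read a, top C: go to q_1, push ε → (q_1, cb, EZ)
  read c, top E: go to q_0, push DE → (q_0, b, DEZ)
  read b, top D: go to q_2, push DD → (q_2, ε, DDEZ)
All input consumed; state q_2 ∈ F.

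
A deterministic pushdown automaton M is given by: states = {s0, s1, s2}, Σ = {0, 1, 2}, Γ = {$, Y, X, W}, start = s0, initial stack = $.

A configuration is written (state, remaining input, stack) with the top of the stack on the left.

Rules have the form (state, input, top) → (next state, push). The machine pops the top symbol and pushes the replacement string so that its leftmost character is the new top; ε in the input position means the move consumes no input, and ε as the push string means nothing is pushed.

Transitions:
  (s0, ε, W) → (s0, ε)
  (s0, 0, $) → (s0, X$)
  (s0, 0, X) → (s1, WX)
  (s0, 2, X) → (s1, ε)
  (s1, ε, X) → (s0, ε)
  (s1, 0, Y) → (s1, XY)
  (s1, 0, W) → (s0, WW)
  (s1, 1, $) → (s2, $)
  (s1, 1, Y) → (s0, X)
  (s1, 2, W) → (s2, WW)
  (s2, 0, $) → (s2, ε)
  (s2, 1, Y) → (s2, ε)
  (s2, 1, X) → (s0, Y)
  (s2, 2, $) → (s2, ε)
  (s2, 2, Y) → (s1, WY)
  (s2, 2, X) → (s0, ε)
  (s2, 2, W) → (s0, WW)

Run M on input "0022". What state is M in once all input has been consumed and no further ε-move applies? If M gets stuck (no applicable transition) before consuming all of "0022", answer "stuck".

s0

(s0, 0022, $)
  read 0, top $: go to s0, push X$ → (s0, 022, X$)
  read 0, top X: go to s1, push WX → (s1, 22, WX$)
  read 2, top W: go to s2, push WW → (s2, 2, WWX$)
  read 2, top W: go to s0, push WW → (s0, ε, WWWX$)
  ε-move, top W: go to s0, push ε → (s0, ε, WWX$)
  ε-move, top W: go to s0, push ε → (s0, ε, WX$)
  ε-move, top W: go to s0, push ε → (s0, ε, X$)
All input consumed; M is in state s0.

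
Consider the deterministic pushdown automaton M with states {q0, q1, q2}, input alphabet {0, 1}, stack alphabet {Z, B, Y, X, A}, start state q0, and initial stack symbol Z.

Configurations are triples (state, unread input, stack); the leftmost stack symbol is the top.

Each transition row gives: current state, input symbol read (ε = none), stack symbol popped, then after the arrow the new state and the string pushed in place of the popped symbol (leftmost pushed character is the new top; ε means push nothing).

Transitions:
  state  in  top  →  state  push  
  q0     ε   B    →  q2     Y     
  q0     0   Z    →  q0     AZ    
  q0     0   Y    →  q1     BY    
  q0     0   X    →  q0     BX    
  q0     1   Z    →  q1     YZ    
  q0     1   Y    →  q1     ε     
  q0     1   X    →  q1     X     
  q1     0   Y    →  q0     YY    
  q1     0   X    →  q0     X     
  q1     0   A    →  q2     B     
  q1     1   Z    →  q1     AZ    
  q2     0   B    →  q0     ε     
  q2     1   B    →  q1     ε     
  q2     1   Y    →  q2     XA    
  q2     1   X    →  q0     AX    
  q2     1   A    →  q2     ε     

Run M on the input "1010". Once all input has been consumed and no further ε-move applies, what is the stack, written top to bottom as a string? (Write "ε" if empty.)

YYZ

(q0, 1010, Z) ⊢ (q1, 010, YZ) ⊢ (q0, 10, YYZ) ⊢ (q1, 0, YZ) ⊢ (q0, ε, YYZ)
All input consumed in state q0 with stack YYZ.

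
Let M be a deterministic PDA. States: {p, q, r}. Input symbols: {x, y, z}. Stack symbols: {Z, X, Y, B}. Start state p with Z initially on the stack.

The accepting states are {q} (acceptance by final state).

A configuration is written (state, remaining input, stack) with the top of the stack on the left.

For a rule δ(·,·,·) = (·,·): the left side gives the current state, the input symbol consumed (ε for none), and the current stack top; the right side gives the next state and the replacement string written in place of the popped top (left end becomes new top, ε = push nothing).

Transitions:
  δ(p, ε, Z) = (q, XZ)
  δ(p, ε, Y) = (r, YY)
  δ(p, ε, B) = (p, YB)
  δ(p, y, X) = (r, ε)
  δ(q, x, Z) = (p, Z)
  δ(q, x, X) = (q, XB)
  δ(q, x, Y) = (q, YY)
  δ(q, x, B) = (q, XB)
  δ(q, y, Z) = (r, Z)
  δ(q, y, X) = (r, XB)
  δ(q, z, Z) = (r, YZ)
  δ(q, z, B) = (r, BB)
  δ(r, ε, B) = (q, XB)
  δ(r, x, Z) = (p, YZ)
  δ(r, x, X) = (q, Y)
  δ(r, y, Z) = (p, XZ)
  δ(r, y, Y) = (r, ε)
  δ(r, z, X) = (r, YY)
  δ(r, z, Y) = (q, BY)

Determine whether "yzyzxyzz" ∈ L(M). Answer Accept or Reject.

Accept

(p, yzyzxyzz, Z)
  ε-move, top Z: go to q, push XZ → (q, yzyzxyzz, XZ)
  read y, top X: go to r, push XB → (r, zyzxyzz, XBZ)
  read z, top X: go to r, push YY → (r, yzxyzz, YYBZ)
  read y, top Y: go to r, push ε → (r, zxyzz, YBZ)
  read z, top Y: go to q, push BY → (q, xyzz, BYBZ)
  read x, top B: go to q, push XB → (q, yzz, XBYBZ)
  read y, top X: go to r, push XB → (r, zz, XBBYBZ)
  read z, top X: go to r, push YY → (r, z, YYBBYBZ)
  read z, top Y: go to q, push BY → (q, ε, BYYBBYBZ)
All input consumed; state q ∈ F.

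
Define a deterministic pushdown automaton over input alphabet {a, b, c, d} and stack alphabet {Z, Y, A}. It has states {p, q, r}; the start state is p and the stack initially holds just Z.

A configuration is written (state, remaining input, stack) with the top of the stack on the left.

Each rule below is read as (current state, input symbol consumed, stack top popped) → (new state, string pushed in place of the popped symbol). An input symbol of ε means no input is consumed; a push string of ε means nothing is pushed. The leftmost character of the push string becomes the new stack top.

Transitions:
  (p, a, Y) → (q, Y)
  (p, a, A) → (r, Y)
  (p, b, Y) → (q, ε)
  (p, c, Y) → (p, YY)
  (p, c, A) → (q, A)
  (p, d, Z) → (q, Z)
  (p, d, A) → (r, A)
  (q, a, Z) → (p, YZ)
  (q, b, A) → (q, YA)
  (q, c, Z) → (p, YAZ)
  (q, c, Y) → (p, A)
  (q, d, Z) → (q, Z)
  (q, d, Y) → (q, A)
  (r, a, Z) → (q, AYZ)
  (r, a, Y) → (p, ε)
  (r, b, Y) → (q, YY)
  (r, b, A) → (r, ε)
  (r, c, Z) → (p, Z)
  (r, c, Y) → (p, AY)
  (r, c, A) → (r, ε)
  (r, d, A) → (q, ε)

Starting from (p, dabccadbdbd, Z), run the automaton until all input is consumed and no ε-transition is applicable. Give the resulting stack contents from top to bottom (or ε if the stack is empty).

AAAYAZ

(p, dabccadbdbd, Z) ⊢ (q, abccadbdbd, Z) ⊢ (p, bccadbdbd, YZ) ⊢ (q, ccadbdbd, Z) ⊢ (p, cadbdbd, YAZ) ⊢ (p, adbdbd, YYAZ) ⊢ (q, dbdbd, YYAZ) ⊢ (q, bdbd, AYAZ) ⊢ (q, dbd, YAYAZ) ⊢ (q, bd, AAYAZ) ⊢ (q, d, YAAYAZ) ⊢ (q, ε, AAAYAZ)
All input consumed in state q with stack AAAYAZ.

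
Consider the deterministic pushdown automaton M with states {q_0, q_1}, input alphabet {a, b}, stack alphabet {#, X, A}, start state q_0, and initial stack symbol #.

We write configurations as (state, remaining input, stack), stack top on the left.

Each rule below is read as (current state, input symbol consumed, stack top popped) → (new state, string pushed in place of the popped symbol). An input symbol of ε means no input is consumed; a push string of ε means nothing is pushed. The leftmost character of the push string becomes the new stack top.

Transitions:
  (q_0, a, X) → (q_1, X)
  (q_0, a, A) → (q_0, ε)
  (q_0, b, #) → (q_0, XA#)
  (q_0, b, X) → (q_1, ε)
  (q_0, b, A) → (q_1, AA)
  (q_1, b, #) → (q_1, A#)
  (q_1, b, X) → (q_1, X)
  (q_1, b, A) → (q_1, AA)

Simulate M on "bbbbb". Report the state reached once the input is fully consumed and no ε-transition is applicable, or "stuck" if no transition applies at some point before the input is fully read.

(q_0, bbbbb, #) ⊢ (q_0, bbbb, XA#) ⊢ (q_1, bbb, A#) ⊢ (q_1, bb, AA#) ⊢ (q_1, b, AAA#) ⊢ (q_1, ε, AAAA#)
All input consumed; M is in state q_1.

q_1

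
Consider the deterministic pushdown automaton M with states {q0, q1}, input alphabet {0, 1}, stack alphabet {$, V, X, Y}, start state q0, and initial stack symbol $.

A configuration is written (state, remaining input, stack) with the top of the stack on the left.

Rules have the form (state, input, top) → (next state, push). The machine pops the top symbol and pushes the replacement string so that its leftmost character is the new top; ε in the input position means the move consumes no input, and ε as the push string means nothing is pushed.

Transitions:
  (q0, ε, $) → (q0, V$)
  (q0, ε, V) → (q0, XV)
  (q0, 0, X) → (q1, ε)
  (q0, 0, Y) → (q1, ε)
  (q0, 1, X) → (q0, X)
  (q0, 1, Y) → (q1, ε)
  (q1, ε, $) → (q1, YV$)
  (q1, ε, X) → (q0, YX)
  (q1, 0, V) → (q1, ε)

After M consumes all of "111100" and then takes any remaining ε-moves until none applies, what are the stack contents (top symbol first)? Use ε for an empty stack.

(q0, 111100, $)
  ε-move, top $: go to q0, push V$ → (q0, 111100, V$)
  ε-move, top V: go to q0, push XV → (q0, 111100, XV$)
  read 1, top X: go to q0, push X → (q0, 11100, XV$)
  read 1, top X: go to q0, push X → (q0, 1100, XV$)
  read 1, top X: go to q0, push X → (q0, 100, XV$)
  read 1, top X: go to q0, push X → (q0, 00, XV$)
  read 0, top X: go to q1, push ε → (q1, 0, V$)
  read 0, top V: go to q1, push ε → (q1, ε, $)
  ε-move, top $: go to q1, push YV$ → (q1, ε, YV$)
All input consumed in state q1 with stack YV$.

YV$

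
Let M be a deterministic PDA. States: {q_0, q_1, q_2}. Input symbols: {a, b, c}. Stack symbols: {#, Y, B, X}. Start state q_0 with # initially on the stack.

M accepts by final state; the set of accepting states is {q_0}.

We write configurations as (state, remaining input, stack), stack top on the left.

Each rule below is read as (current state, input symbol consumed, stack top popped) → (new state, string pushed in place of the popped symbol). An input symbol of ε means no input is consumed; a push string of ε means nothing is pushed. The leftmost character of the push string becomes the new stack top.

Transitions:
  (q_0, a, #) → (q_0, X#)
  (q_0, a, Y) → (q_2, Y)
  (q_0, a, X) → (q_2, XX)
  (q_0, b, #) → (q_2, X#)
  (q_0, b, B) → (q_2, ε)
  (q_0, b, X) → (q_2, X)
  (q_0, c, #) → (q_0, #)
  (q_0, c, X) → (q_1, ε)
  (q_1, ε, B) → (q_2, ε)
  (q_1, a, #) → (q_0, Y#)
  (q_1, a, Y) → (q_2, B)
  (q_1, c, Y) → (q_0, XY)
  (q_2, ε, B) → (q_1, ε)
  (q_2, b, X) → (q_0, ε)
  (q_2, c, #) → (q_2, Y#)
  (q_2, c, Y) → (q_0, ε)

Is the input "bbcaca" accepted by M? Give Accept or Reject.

(q_0, bbcaca, #)
  read b, top #: go to q_2, push X# → (q_2, bcaca, X#)
  read b, top X: go to q_0, push ε → (q_0, caca, #)
  read c, top #: go to q_0, push # → (q_0, aca, #)
  read a, top #: go to q_0, push X# → (q_0, ca, X#)
  read c, top X: go to q_1, push ε → (q_1, a, #)
  read a, top #: go to q_0, push Y# → (q_0, ε, Y#)
All input consumed; state q_0 ∈ F.

Accept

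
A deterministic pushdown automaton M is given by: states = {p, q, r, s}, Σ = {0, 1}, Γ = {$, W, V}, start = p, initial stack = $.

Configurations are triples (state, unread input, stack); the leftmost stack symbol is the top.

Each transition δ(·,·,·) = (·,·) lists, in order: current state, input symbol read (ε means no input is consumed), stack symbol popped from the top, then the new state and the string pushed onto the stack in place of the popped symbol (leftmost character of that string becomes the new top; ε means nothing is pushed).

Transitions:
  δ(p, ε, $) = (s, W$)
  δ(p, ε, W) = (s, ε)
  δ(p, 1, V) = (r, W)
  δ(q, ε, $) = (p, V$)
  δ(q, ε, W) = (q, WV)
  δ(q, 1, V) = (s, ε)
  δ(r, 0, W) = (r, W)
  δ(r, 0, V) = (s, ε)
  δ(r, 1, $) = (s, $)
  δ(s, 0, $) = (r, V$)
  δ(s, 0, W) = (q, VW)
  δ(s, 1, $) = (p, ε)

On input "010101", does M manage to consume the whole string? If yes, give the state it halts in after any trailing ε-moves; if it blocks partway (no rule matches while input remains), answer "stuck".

s

(p, 010101, $)
  ε-move, top $: go to s, push W$ → (s, 010101, W$)
  read 0, top W: go to q, push VW → (q, 10101, VW$)
  read 1, top V: go to s, push ε → (s, 0101, W$)
  read 0, top W: go to q, push VW → (q, 101, VW$)
  read 1, top V: go to s, push ε → (s, 01, W$)
  read 0, top W: go to q, push VW → (q, 1, VW$)
  read 1, top V: go to s, push ε → (s, ε, W$)
All input consumed; M is in state s.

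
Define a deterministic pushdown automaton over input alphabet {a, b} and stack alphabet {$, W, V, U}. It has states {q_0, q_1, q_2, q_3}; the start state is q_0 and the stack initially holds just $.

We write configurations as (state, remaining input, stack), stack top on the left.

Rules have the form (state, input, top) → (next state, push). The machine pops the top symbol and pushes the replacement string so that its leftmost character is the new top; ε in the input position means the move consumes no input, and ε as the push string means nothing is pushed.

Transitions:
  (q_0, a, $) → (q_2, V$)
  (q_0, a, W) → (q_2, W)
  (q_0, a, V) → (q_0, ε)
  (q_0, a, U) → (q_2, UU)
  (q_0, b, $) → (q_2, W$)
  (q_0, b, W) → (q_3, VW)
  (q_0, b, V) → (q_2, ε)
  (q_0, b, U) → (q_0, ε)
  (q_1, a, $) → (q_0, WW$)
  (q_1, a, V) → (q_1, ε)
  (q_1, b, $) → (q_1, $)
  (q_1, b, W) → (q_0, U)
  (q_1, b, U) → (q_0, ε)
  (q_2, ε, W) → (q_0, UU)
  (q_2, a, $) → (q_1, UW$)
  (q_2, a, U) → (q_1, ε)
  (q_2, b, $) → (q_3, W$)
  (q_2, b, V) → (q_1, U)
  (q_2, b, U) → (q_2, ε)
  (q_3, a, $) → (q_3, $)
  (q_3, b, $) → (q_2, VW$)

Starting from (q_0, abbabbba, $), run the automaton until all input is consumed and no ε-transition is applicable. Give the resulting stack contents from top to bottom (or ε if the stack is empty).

(q_0, abbabbba, $)
  read a, top $: go to q_2, push V$ → (q_2, bbabbba, V$)
  read b, top V: go to q_1, push U → (q_1, babbba, U$)
  read b, top U: go to q_0, push ε → (q_0, abbba, $)
  read a, top $: go to q_2, push V$ → (q_2, bbba, V$)
  read b, top V: go to q_1, push U → (q_1, bba, U$)
  read b, top U: go to q_0, push ε → (q_0, ba, $)
  read b, top $: go to q_2, push W$ → (q_2, a, W$)
  ε-move, top W: go to q_0, push UU → (q_0, a, UU$)
  read a, top U: go to q_2, push UU → (q_2, ε, UUU$)
All input consumed in state q_2 with stack UUU$.

UUU$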